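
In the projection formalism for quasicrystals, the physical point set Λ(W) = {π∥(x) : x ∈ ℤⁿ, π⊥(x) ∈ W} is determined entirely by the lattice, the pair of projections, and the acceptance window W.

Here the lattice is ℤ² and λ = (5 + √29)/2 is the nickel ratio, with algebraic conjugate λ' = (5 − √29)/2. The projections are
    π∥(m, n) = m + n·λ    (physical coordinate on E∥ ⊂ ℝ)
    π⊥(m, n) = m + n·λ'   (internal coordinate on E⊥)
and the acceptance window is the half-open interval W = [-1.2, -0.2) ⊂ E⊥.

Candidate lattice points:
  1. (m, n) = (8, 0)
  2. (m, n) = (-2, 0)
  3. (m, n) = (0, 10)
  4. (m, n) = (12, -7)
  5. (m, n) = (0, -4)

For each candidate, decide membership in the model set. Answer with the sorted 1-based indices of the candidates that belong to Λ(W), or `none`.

none

λ' = (5−√29)/2 ≈ -0.1926.
[1] lift (8,0): star map gives 8.0000; window check -1.2 ≤ 8.0000 < -0.2 is false → out
[2] lift (-2,0): star map gives -2.0000; window check -1.2 ≤ -2.0000 < -0.2 is false → out
[3] lift (0,10): star map gives -1.9258; window check -1.2 ≤ -1.9258 < -0.2 is false → out
[4] lift (12,-7): star map gives 13.3481; window check -1.2 ≤ 13.3481 < -0.2 is false → out
[5] lift (0,-4): star map gives 0.7703; window check -1.2 ≤ 0.7703 < -0.2 is false → out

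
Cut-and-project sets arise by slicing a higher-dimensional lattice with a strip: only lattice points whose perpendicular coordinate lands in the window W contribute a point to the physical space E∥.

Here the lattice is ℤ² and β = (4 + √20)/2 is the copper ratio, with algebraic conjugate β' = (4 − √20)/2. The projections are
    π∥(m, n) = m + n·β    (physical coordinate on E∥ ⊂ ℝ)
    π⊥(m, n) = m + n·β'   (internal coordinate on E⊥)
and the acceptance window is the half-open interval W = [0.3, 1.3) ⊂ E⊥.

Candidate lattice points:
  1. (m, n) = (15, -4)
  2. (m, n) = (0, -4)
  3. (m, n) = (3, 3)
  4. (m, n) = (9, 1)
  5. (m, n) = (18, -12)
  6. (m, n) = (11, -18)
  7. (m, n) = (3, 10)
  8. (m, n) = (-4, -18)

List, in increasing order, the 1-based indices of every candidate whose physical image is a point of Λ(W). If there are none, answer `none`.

2, 7

β' = (4−√20)/2 ≈ -0.23607.
candidate 1: (m,n)=(15,-4) → π∥ = 15-4·β ≈ -1.94427, π⊥ = 15-4·β' ≈ 15.94427 ∉ [0.3, 1.3) ⇒ out
candidate 2: (m,n)=(0,-4) → π∥ = 0-4·β ≈ -16.94427, π⊥ = 0-4·β' ≈ 0.94427 ∈ [0.3, 1.3) ⇒ IN Λ
candidate 3: (m,n)=(3,3) → π∥ = 3+3·β ≈ 15.70820, π⊥ = 3+3·β' ≈ 2.29180 ∉ [0.3, 1.3) ⇒ out
candidate 4: (m,n)=(9,1) → π∥ = 9+1·β ≈ 13.23607, π⊥ = 9+1·β' ≈ 8.76393 ∉ [0.3, 1.3) ⇒ out
candidate 5: (m,n)=(18,-12) → π∥ = 18-12·β ≈ -32.83282, π⊥ = 18-12·β' ≈ 20.83282 ∉ [0.3, 1.3) ⇒ out
candidate 6: (m,n)=(11,-18) → π∥ = 11-18·β ≈ -65.24922, π⊥ = 11-18·β' ≈ 15.24922 ∉ [0.3, 1.3) ⇒ out
candidate 7: (m,n)=(3,10) → π∥ = 3+10·β ≈ 45.36068, π⊥ = 3+10·β' ≈ 0.63932 ∈ [0.3, 1.3) ⇒ IN Λ
candidate 8: (m,n)=(-4,-18) → π∥ = -4-18·β ≈ -80.24922, π⊥ = -4-18·β' ≈ 0.24922 ∉ [0.3, 1.3) ⇒ out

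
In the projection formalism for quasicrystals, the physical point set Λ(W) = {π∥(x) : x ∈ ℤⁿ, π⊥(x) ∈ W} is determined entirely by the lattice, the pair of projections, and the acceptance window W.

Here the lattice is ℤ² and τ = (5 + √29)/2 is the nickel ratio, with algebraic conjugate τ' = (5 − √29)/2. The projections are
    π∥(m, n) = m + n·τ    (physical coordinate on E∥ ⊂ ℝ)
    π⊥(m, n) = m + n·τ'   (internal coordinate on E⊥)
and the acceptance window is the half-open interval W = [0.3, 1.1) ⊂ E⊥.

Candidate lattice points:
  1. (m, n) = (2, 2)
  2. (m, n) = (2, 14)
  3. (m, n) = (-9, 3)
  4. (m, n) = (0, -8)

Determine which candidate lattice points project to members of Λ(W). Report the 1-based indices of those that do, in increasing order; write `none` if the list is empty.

Numerically τ ≈ 5.1926 and τ' = −1/τ ≈ -0.1926.
#1 (2,2): internal coord 2 + (2)·τ' = +1.6148; +1.6148 ∉ [0.3, 1.1) → out
#2 (2,14): internal coord 2 + (14)·τ' = -0.6962; -0.6962 ∉ [0.3, 1.1) → out
#3 (-9,3): internal coord -9 + (3)·τ' = -9.5777; -9.5777 ∉ [0.3, 1.1) → out
#4 (0,-8): internal coord 0 + (-8)·τ' = +1.5407; +1.5407 ∉ [0.3, 1.1) → out

none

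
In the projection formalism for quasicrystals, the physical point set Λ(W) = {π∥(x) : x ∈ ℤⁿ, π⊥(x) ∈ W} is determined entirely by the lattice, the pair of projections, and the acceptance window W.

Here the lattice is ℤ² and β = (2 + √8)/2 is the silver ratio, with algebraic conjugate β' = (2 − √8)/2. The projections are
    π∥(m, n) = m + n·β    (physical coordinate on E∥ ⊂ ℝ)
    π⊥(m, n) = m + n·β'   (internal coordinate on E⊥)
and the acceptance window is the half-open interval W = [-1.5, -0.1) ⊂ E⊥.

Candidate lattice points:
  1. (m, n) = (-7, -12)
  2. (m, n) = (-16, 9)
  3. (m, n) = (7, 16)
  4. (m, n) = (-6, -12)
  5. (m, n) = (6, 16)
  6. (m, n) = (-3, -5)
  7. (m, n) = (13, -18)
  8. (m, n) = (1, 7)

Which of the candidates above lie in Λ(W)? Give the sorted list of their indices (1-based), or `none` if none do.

β' = (2−√8)/2 ≈ -0.4142.
[1] lift (-7,-12): star map gives -2.0294; window check -1.5 ≤ -2.0294 < -0.1 is false → out
[2] lift (-16,9): star map gives -19.7279; window check -1.5 ≤ -19.7279 < -0.1 is false → out
[3] lift (7,16): star map gives 0.3726; window check -1.5 ≤ 0.3726 < -0.1 is false → out
[4] lift (-6,-12): star map gives -1.0294; window check -1.5 ≤ -1.0294 < -0.1 is true → IN Λ
[5] lift (6,16): star map gives -0.6274; window check -1.5 ≤ -0.6274 < -0.1 is true → IN Λ
[6] lift (-3,-5): star map gives -0.9289; window check -1.5 ≤ -0.9289 < -0.1 is true → IN Λ
[7] lift (13,-18): star map gives 20.4558; window check -1.5 ≤ 20.4558 < -0.1 is false → out
[8] lift (1,7): star map gives -1.8995; window check -1.5 ≤ -1.8995 < -0.1 is false → out

4, 5, 6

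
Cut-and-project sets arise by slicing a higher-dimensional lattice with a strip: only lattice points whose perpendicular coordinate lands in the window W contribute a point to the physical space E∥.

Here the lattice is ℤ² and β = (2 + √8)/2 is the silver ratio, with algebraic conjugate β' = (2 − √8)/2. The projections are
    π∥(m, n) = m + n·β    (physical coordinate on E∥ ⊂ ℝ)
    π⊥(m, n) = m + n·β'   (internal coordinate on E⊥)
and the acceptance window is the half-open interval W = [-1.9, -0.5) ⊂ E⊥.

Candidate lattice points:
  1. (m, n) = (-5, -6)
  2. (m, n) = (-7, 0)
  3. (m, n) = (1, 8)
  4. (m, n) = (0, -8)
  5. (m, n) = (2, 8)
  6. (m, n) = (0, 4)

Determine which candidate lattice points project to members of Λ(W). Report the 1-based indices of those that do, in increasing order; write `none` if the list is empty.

5, 6

β' = (2−√8)/2 ≈ -0.41421.
#1 (-5,-6): internal coord -5 + (-6)·β' = -2.51472; -2.51472 ∉ [-1.9, -0.5) → out
#2 (-7,0): internal coord -7 + (0)·β' = -7.00000; -7.00000 ∉ [-1.9, -0.5) → out
#3 (1,8): internal coord 1 + (8)·β' = -2.31371; -2.31371 ∉ [-1.9, -0.5) → out
#4 (0,-8): internal coord 0 + (-8)·β' = +3.31371; +3.31371 ∉ [-1.9, -0.5) → out
#5 (2,8): internal coord 2 + (8)·β' = -1.31371; -1.31371 ∈ [-1.9, -0.5) → IN Λ
#6 (0,4): internal coord 0 + (4)·β' = -1.65685; -1.65685 ∈ [-1.9, -0.5) → IN Λ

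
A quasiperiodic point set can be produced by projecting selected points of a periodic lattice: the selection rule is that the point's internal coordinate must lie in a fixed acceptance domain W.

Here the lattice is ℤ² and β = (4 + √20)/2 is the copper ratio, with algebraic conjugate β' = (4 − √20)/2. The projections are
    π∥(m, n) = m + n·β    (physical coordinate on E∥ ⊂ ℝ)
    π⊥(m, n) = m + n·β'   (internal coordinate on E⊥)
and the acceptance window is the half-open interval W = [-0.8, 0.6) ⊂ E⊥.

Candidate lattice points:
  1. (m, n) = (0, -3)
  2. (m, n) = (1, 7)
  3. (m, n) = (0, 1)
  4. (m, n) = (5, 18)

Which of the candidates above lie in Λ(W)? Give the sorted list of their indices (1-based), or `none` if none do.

2, 3

Compute β' = (4−√20)/2 = -0.2361, so π⊥(m,n) = m -0.2361·n.
[1] lift (0,-3): star map gives 0.7082; window check -0.8 ≤ 0.7082 < 0.6 is false → out
[2] lift (1,7): star map gives -0.6525; window check -0.8 ≤ -0.6525 < 0.6 is true → IN Λ
[3] lift (0,1): star map gives -0.2361; window check -0.8 ≤ -0.2361 < 0.6 is true → IN Λ
[4] lift (5,18): star map gives 0.7508; window check -0.8 ≤ 0.7508 < 0.6 is false → out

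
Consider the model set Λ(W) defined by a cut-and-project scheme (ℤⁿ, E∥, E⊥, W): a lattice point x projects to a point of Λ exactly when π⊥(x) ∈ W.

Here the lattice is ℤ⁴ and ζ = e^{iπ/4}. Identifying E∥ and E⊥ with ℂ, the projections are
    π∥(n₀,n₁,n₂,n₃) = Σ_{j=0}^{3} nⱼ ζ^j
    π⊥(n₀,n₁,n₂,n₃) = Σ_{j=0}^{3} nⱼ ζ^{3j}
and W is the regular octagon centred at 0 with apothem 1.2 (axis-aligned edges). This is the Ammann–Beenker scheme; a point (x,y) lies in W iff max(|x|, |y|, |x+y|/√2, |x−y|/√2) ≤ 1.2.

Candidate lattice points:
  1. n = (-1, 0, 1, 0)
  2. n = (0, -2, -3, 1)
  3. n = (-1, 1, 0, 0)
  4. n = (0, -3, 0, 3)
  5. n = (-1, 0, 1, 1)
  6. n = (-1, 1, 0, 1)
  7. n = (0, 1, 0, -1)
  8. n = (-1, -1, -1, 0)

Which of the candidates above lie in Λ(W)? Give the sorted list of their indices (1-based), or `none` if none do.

Internal map: ζ^{3j} for j=0..3 gives (1,0), (−√2/2,√2/2), (0,−1), (√2/2,√2/2).
#1 (-1, 0, 1, 0): internal (-1.000000, -1.000000); octagon support 1.414214 vs apothem 1.2 → ∉ W
#2 (0, -2, -3, 1): internal (2.121320, 2.292893); octagon support 3.121320 vs apothem 1.2 → ∉ W
#3 (-1, 1, 0, 0): internal (-1.707107, 0.707107); octagon support 1.707107 vs apothem 1.2 → ∉ W
#4 (0, -3, 0, 3): internal (4.242641, 0.000000); octagon support 4.242641 vs apothem 1.2 → ∉ W
#5 (-1, 0, 1, 1): internal (-0.292893, -0.292893); octagon support 0.414214 vs apothem 1.2 → ∈ W
#6 (-1, 1, 0, 1): internal (-1.000000, 1.414214); octagon support 1.707107 vs apothem 1.2 → ∉ W
#7 (0, 1, 0, -1): internal (-1.414214, 0.000000); octagon support 1.414214 vs apothem 1.2 → ∉ W
#8 (-1, -1, -1, 0): internal (-0.292893, 0.292893); octagon support 0.414214 vs apothem 1.2 → ∈ W

5, 8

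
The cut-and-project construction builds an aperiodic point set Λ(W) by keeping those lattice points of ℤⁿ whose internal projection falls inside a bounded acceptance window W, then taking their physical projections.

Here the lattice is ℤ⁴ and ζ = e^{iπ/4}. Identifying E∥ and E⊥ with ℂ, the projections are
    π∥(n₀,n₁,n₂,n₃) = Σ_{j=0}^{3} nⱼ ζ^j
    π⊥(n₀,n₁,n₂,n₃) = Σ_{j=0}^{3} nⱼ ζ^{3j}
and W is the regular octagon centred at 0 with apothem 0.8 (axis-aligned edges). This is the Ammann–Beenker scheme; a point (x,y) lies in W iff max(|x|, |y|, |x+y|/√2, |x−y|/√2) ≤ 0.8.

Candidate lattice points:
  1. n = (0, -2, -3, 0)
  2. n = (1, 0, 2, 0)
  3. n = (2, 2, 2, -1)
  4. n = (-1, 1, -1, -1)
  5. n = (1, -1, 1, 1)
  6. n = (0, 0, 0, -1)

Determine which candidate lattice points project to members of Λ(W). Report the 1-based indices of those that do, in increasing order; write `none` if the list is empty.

none

π⊥(n) = n₀ + n₁ζ³ + n₂ζ⁶ + n₃ζ⁹ where ζ = e^{iπ/4}.
candidate 1: n = (0, -2, -3, 0) → π⊥ ≈ (+1.414214, +1.585786); max(|x|,|y|,|x±y|/√2) = 2.121320 > 0.8 ⇒ ∉ W
candidate 2: n = (1, 0, 2, 0) → π⊥ ≈ (+1.000000, -2.000000); max(|x|,|y|,|x±y|/√2) = 2.121320 > 0.8 ⇒ ∉ W
candidate 3: n = (2, 2, 2, -1) → π⊥ ≈ (-0.121320, -1.292893); max(|x|,|y|,|x±y|/√2) = 1.292893 > 0.8 ⇒ ∉ W
candidate 4: n = (-1, 1, -1, -1) → π⊥ ≈ (-2.414214, +1.000000); max(|x|,|y|,|x±y|/√2) = 2.414214 > 0.8 ⇒ ∉ W
candidate 5: n = (1, -1, 1, 1) → π⊥ ≈ (+2.414214, -1.000000); max(|x|,|y|,|x±y|/√2) = 2.414214 > 0.8 ⇒ ∉ W
candidate 6: n = (0, 0, 0, -1) → π⊥ ≈ (-0.707107, -0.707107); max(|x|,|y|,|x±y|/√2) = 1.000000 > 0.8 ⇒ ∉ W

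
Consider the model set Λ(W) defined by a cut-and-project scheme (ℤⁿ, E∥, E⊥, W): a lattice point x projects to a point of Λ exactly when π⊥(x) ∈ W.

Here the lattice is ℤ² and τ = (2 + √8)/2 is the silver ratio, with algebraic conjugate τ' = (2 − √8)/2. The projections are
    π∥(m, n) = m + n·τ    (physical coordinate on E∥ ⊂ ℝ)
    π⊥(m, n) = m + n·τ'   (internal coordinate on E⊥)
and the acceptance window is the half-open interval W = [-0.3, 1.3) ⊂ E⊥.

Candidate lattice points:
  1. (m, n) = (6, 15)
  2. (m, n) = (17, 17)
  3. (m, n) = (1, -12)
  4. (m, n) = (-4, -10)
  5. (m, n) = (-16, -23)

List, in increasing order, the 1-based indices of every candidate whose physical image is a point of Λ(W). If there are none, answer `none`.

Numerically τ ≈ 2.41421 and τ' = −1/τ ≈ -0.41421.
candidate 1: (m,n)=(6,15) → π∥ = 6+15·τ ≈ 42.21320, π⊥ = 6+15·τ' ≈ -0.21320 ∈ [-0.3, 1.3) ⇒ IN Λ
candidate 2: (m,n)=(17,17) → π∥ = 17+17·τ ≈ 58.04163, π⊥ = 17+17·τ' ≈ 9.95837 ∉ [-0.3, 1.3) ⇒ out
candidate 3: (m,n)=(1,-12) → π∥ = 1-12·τ ≈ -27.97056, π⊥ = 1-12·τ' ≈ 5.97056 ∉ [-0.3, 1.3) ⇒ out
candidate 4: (m,n)=(-4,-10) → π∥ = -4-10·τ ≈ -28.14214, π⊥ = -4-10·τ' ≈ 0.14214 ∈ [-0.3, 1.3) ⇒ IN Λ
candidate 5: (m,n)=(-16,-23) → π∥ = -16-23·τ ≈ -71.52691, π⊥ = -16-23·τ' ≈ -6.47309 ∉ [-0.3, 1.3) ⇒ out

1, 4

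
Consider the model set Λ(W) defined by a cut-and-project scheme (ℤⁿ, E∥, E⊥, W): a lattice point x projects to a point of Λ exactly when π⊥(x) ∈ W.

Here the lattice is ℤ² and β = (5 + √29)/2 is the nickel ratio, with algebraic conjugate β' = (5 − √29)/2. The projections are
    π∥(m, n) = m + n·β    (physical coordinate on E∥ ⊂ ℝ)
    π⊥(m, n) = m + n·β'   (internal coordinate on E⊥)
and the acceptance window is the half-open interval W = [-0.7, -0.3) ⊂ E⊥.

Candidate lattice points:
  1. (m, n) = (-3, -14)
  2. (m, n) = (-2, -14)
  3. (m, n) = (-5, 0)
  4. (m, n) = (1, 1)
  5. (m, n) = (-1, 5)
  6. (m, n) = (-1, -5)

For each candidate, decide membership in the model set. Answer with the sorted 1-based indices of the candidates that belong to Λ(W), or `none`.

β' = (5−√29)/2 ≈ -0.192582.
[1] lift (-3,-14): star map gives -0.303846; window check -0.7 ≤ -0.303846 < -0.3 is true → IN Λ
[2] lift (-2,-14): star map gives 0.696154; window check -0.7 ≤ 0.696154 < -0.3 is false → out
[3] lift (-5,0): star map gives -5.000000; window check -0.7 ≤ -5.000000 < -0.3 is false → out
[4] lift (1,1): star map gives 0.807418; window check -0.7 ≤ 0.807418 < -0.3 is false → out
[5] lift (-1,5): star map gives -1.962912; window check -0.7 ≤ -1.962912 < -0.3 is false → out
[6] lift (-1,-5): star map gives -0.037088; window check -0.7 ≤ -0.037088 < -0.3 is false → out

1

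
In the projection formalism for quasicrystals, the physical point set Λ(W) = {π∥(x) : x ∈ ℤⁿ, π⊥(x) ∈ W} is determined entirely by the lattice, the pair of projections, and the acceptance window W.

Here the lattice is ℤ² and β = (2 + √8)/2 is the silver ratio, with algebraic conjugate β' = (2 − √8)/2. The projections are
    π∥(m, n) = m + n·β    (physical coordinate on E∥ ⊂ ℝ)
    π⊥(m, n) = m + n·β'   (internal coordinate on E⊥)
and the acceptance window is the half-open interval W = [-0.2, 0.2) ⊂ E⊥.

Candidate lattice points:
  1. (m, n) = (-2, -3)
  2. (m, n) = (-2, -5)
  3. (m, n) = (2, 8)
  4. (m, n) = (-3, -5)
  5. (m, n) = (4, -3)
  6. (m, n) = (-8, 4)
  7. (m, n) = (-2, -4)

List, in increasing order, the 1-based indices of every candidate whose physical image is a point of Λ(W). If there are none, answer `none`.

Compute β' = (2−√8)/2 = -0.4142, so π⊥(m,n) = m -0.4142·n.
candidate 1: (m,n)=(-2,-3) → π∥ = -2-3·β ≈ -9.2426, π⊥ = -2-3·β' ≈ -0.7574 ∉ [-0.2, 0.2) ⇒ out
candidate 2: (m,n)=(-2,-5) → π∥ = -2-5·β ≈ -14.0711, π⊥ = -2-5·β' ≈ 0.0711 ∈ [-0.2, 0.2) ⇒ IN Λ
candidate 3: (m,n)=(2,8) → π∥ = 2+8·β ≈ 21.3137, π⊥ = 2+8·β' ≈ -1.3137 ∉ [-0.2, 0.2) ⇒ out
candidate 4: (m,n)=(-3,-5) → π∥ = -3-5·β ≈ -15.0711, π⊥ = -3-5·β' ≈ -0.9289 ∉ [-0.2, 0.2) ⇒ out
candidate 5: (m,n)=(4,-3) → π∥ = 4-3·β ≈ -3.2426, π⊥ = 4-3·β' ≈ 5.2426 ∉ [-0.2, 0.2) ⇒ out
candidate 6: (m,n)=(-8,4) → π∥ = -8+4·β ≈ 1.6569, π⊥ = -8+4·β' ≈ -9.6569 ∉ [-0.2, 0.2) ⇒ out
candidate 7: (m,n)=(-2,-4) → π∥ = -2-4·β ≈ -11.6569, π⊥ = -2-4·β' ≈ -0.3431 ∉ [-0.2, 0.2) ⇒ out

2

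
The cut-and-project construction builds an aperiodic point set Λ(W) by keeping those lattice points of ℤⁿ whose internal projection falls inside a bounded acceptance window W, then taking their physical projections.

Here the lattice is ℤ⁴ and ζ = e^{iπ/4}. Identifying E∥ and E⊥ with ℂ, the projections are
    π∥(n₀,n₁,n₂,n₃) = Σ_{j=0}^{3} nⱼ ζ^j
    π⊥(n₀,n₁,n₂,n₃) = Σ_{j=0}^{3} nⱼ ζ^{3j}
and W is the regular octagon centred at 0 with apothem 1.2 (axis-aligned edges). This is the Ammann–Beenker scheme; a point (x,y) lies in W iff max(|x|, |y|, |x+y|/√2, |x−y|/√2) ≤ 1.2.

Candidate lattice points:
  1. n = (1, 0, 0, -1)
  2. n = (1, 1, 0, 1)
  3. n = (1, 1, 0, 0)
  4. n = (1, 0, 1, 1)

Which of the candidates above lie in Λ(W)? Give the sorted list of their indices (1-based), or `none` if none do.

1, 3

With ζ = e^{iπ/4} the internal vectors are ζ^0,ζ^3,ζ^6,ζ^9.
#1 (1, 0, 0, -1): internal (0.29289, -0.70711); octagon support 0.70711 vs apothem 1.2 → ∈ W
#2 (1, 1, 0, 1): internal (1.00000, 1.41421); octagon support 1.70711 vs apothem 1.2 → ∉ W
#3 (1, 1, 0, 0): internal (0.29289, 0.70711); octagon support 0.70711 vs apothem 1.2 → ∈ W
#4 (1, 0, 1, 1): internal (1.70711, -0.29289); octagon support 1.70711 vs apothem 1.2 → ∉ W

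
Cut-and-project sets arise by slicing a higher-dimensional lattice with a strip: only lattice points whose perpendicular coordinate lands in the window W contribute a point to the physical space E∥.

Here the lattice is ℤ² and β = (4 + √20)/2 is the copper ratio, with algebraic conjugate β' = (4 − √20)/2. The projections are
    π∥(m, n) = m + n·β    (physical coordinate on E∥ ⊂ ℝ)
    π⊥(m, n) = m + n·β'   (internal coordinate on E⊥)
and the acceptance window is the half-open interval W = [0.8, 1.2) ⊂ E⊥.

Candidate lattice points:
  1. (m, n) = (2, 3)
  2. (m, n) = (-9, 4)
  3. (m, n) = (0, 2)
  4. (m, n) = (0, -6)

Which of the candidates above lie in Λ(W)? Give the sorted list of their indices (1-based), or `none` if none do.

Compute β' = (4−√20)/2 = -0.236068, so π⊥(m,n) = m -0.236068·n.
#1 (2,3): internal coord 2 + (3)·β' = +1.291796; +1.291796 ∉ [0.8, 1.2) → out
#2 (-9,4): internal coord -9 + (4)·β' = -9.944272; -9.944272 ∉ [0.8, 1.2) → out
#3 (0,2): internal coord 0 + (2)·β' = -0.472136; -0.472136 ∉ [0.8, 1.2) → out
#4 (0,-6): internal coord 0 + (-6)·β' = +1.416408; +1.416408 ∉ [0.8, 1.2) → out

none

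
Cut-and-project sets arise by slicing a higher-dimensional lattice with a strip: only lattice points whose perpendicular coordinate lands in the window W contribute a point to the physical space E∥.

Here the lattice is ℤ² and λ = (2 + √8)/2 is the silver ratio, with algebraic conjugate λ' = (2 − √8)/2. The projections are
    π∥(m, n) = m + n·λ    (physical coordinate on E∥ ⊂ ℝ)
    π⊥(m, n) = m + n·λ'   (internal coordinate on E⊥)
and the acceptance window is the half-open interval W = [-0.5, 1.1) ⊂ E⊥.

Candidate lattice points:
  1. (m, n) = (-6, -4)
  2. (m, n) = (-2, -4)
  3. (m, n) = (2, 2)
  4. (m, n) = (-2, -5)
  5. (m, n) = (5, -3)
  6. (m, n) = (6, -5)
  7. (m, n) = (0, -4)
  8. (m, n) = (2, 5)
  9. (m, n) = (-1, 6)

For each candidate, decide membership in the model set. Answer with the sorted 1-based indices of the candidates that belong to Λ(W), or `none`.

Compute λ' = (2−√8)/2 = -0.4142, so π⊥(m,n) = m -0.4142·n.
#1 (-6,-4): internal coord -6 + (-4)·λ' = -4.3431; -4.3431 ∉ [-0.5, 1.1) → out
#2 (-2,-4): internal coord -2 + (-4)·λ' = -0.3431; -0.3431 ∈ [-0.5, 1.1) → IN Λ
#3 (2,2): internal coord 2 + (2)·λ' = +1.1716; +1.1716 ∉ [-0.5, 1.1) → out
#4 (-2,-5): internal coord -2 + (-5)·λ' = +0.0711; +0.0711 ∈ [-0.5, 1.1) → IN Λ
#5 (5,-3): internal coord 5 + (-3)·λ' = +6.2426; +6.2426 ∉ [-0.5, 1.1) → out
#6 (6,-5): internal coord 6 + (-5)·λ' = +8.0711; +8.0711 ∉ [-0.5, 1.1) → out
#7 (0,-4): internal coord 0 + (-4)·λ' = +1.6569; +1.6569 ∉ [-0.5, 1.1) → out
#8 (2,5): internal coord 2 + (5)·λ' = -0.0711; -0.0711 ∈ [-0.5, 1.1) → IN Λ
#9 (-1,6): internal coord -1 + (6)·λ' = -3.4853; -3.4853 ∉ [-0.5, 1.1) → out

2, 4, 8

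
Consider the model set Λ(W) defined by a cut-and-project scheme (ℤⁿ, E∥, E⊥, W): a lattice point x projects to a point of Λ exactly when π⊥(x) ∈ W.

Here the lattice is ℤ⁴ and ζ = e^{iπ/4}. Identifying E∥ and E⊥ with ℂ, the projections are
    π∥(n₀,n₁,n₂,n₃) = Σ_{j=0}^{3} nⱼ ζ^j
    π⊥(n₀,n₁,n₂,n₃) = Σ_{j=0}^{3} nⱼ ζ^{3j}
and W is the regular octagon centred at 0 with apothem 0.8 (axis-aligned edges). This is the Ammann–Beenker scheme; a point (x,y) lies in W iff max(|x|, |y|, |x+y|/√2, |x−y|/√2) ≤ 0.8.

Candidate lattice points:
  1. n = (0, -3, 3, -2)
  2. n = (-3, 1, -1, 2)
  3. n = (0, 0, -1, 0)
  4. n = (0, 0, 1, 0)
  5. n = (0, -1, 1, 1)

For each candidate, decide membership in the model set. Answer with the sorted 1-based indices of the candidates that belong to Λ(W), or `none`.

none

π⊥(n) = n₀ + n₁ζ³ + n₂ζ⁶ + n₃ζ⁹ where ζ = e^{iπ/4}.
candidate 1: n = (0, -3, 3, -2) → π⊥ ≈ (+0.70711, -6.53553); max(|x|,|y|,|x±y|/√2) = 6.53553 > 0.8 ⇒ ∉ W
candidate 2: n = (-3, 1, -1, 2) → π⊥ ≈ (-2.29289, +3.12132); max(|x|,|y|,|x±y|/√2) = 3.82843 > 0.8 ⇒ ∉ W
candidate 3: n = (0, 0, -1, 0) → π⊥ ≈ (+0.00000, +1.00000); max(|x|,|y|,|x±y|/√2) = 1.00000 > 0.8 ⇒ ∉ W
candidate 4: n = (0, 0, 1, 0) → π⊥ ≈ (+0.00000, -1.00000); max(|x|,|y|,|x±y|/√2) = 1.00000 > 0.8 ⇒ ∉ W
candidate 5: n = (0, -1, 1, 1) → π⊥ ≈ (+1.41421, -1.00000); max(|x|,|y|,|x±y|/√2) = 1.70711 > 0.8 ⇒ ∉ W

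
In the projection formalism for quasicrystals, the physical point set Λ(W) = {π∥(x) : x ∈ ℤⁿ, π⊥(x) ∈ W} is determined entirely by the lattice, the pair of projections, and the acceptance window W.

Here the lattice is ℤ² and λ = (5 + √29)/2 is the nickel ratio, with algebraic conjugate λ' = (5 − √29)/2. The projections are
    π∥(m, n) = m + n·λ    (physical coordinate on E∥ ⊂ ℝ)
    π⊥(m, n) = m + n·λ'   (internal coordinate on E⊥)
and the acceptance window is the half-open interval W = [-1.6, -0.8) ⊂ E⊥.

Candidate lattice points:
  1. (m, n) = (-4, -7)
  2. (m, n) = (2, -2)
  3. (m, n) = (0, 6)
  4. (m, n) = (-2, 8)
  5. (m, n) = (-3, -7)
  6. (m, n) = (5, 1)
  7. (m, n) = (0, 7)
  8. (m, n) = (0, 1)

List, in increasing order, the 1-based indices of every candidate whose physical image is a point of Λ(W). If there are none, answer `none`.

3, 7

λ' = (5−√29)/2 ≈ -0.1926.
#1 (-4,-7): internal coord -4 + (-7)·λ' = -2.6519; -2.6519 ∉ [-1.6, -0.8) → out
#2 (2,-2): internal coord 2 + (-2)·λ' = +2.3852; +2.3852 ∉ [-1.6, -0.8) → out
#3 (0,6): internal coord 0 + (6)·λ' = -1.1555; -1.1555 ∈ [-1.6, -0.8) → IN Λ
#4 (-2,8): internal coord -2 + (8)·λ' = -3.5407; -3.5407 ∉ [-1.6, -0.8) → out
#5 (-3,-7): internal coord -3 + (-7)·λ' = -1.6519; -1.6519 ∉ [-1.6, -0.8) → out
#6 (5,1): internal coord 5 + (1)·λ' = +4.8074; +4.8074 ∉ [-1.6, -0.8) → out
#7 (0,7): internal coord 0 + (7)·λ' = -1.3481; -1.3481 ∈ [-1.6, -0.8) → IN Λ
#8 (0,1): internal coord 0 + (1)·λ' = -0.1926; -0.1926 ∉ [-1.6, -0.8) → out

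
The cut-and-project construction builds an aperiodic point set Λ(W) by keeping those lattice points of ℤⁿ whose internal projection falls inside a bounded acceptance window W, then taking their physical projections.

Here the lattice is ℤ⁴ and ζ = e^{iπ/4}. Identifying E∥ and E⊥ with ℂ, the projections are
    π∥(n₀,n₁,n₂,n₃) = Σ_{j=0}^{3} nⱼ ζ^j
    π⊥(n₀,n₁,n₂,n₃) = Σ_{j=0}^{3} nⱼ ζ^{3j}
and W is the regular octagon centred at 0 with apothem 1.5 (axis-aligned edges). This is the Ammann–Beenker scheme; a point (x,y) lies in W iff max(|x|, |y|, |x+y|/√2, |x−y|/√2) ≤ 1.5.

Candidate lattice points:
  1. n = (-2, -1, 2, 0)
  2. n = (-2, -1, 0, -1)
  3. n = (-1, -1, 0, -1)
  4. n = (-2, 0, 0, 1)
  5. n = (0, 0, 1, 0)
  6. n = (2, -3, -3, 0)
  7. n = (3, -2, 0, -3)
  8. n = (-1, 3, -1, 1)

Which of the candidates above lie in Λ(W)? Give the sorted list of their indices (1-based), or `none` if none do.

4, 5

With ζ = e^{iπ/4} the internal vectors are ζ^0,ζ^3,ζ^6,ζ^9.
#1 (-2, -1, 2, 0): internal (-1.2929, -2.7071); octagon support 2.8284 vs apothem 1.5 → ∉ W
#2 (-2, -1, 0, -1): internal (-2.0000, -1.4142); octagon support 2.4142 vs apothem 1.5 → ∉ W
#3 (-1, -1, 0, -1): internal (-1.0000, -1.4142); octagon support 1.7071 vs apothem 1.5 → ∉ W
#4 (-2, 0, 0, 1): internal (-1.2929, 0.7071); octagon support 1.4142 vs apothem 1.5 → ∈ W
#5 (0, 0, 1, 0): internal (0.0000, -1.0000); octagon support 1.0000 vs apothem 1.5 → ∈ W
#6 (2, -3, -3, 0): internal (4.1213, 0.8787); octagon support 4.1213 vs apothem 1.5 → ∉ W
#7 (3, -2, 0, -3): internal (2.2929, -3.5355); octagon support 4.1213 vs apothem 1.5 → ∉ W
#8 (-1, 3, -1, 1): internal (-2.4142, 3.8284); octagon support 4.4142 vs apothem 1.5 → ∉ W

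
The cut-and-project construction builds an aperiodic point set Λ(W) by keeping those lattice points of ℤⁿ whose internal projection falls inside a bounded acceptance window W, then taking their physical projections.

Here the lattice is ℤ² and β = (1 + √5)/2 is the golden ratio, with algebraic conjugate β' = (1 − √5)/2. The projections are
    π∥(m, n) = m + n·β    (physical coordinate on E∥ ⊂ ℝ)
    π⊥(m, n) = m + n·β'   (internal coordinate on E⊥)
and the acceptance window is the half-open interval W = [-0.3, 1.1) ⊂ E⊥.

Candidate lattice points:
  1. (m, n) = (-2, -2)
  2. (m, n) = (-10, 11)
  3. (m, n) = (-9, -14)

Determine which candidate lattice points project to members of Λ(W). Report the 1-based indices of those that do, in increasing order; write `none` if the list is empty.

Compute β' = (1−√5)/2 = -0.6180, so π⊥(m,n) = m -0.6180·n.
candidate 1: (m,n)=(-2,-2) → π∥ = -2-2·β ≈ -5.2361, π⊥ = -2-2·β' ≈ -0.7639 ∉ [-0.3, 1.1) ⇒ out
candidate 2: (m,n)=(-10,11) → π∥ = -10+11·β ≈ 7.7984, π⊥ = -10+11·β' ≈ -16.7984 ∉ [-0.3, 1.1) ⇒ out
candidate 3: (m,n)=(-9,-14) → π∥ = -9-14·β ≈ -31.6525, π⊥ = -9-14·β' ≈ -0.3475 ∉ [-0.3, 1.1) ⇒ out

none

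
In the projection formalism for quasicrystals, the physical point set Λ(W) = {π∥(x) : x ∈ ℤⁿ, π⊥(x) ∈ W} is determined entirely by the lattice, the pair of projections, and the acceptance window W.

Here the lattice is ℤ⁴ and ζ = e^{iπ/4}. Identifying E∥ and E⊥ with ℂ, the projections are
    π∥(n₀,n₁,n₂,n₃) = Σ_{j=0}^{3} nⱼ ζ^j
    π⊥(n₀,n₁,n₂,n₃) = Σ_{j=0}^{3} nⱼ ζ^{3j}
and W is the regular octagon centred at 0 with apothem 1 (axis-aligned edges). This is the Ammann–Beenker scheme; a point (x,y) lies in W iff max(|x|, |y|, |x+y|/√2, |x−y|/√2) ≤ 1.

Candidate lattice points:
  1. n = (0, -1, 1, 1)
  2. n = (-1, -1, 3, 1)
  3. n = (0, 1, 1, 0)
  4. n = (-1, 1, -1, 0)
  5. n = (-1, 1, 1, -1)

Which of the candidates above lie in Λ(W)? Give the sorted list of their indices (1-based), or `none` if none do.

Internal map: ζ^{3j} for j=0..3 gives (1,0), (−√2/2,√2/2), (0,−1), (√2/2,√2/2).
candidate 1: n = (0, -1, 1, 1) → π⊥ ≈ (+1.4142, -1.0000); max(|x|,|y|,|x±y|/√2) = 1.7071 > 1 ⇒ ∉ W
candidate 2: n = (-1, -1, 3, 1) → π⊥ ≈ (+0.4142, -3.0000); max(|x|,|y|,|x±y|/√2) = 3.0000 > 1 ⇒ ∉ W
candidate 3: n = (0, 1, 1, 0) → π⊥ ≈ (-0.7071, -0.2929); max(|x|,|y|,|x±y|/√2) = 0.7071 ≤ 1 ⇒ ∈ W
candidate 4: n = (-1, 1, -1, 0) → π⊥ ≈ (-1.7071, +1.7071); max(|x|,|y|,|x±y|/√2) = 2.4142 > 1 ⇒ ∉ W
candidate 5: n = (-1, 1, 1, -1) → π⊥ ≈ (-2.4142, -1.0000); max(|x|,|y|,|x±y|/√2) = 2.4142 > 1 ⇒ ∉ W

3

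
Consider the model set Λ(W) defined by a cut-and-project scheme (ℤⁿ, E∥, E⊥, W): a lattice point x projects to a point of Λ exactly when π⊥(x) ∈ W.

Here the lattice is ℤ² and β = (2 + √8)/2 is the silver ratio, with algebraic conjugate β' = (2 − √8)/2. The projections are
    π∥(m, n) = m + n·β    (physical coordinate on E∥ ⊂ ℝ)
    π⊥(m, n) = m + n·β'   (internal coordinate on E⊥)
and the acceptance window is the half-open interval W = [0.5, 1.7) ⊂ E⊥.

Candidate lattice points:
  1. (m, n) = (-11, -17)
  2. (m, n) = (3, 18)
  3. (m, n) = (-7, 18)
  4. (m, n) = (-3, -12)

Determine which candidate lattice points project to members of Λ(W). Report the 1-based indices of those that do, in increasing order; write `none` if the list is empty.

none

Numerically β ≈ 2.4142 and β' = −1/β ≈ -0.4142.
candidate 1: (m,n)=(-11,-17) → π∥ = -11-17·β ≈ -52.0416, π⊥ = -11-17·β' ≈ -3.9584 ∉ [0.5, 1.7) ⇒ out
candidate 2: (m,n)=(3,18) → π∥ = 3+18·β ≈ 46.4558, π⊥ = 3+18·β' ≈ -4.4558 ∉ [0.5, 1.7) ⇒ out
candidate 3: (m,n)=(-7,18) → π∥ = -7+18·β ≈ 36.4558, π⊥ = -7+18·β' ≈ -14.4558 ∉ [0.5, 1.7) ⇒ out
candidate 4: (m,n)=(-3,-12) → π∥ = -3-12·β ≈ -31.9706, π⊥ = -3-12·β' ≈ 1.9706 ∉ [0.5, 1.7) ⇒ out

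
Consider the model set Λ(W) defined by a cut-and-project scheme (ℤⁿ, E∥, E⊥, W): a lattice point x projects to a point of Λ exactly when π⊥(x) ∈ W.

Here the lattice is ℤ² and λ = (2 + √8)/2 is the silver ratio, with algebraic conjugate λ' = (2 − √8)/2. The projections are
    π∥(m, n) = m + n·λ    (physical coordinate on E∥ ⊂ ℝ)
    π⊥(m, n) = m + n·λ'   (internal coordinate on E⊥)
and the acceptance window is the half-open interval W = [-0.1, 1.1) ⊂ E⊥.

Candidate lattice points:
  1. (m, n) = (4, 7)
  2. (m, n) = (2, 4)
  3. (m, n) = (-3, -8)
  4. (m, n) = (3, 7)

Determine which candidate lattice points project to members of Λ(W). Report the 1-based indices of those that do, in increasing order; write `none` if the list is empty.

2, 3, 4

λ' = (2−√8)/2 ≈ -0.4142.
candidate 1: (m,n)=(4,7) → π∥ = 4+7·λ ≈ 20.8995, π⊥ = 4+7·λ' ≈ 1.1005 ∉ [-0.1, 1.1) ⇒ out
candidate 2: (m,n)=(2,4) → π∥ = 2+4·λ ≈ 11.6569, π⊥ = 2+4·λ' ≈ 0.3431 ∈ [-0.1, 1.1) ⇒ IN Λ
candidate 3: (m,n)=(-3,-8) → π∥ = -3-8·λ ≈ -22.3137, π⊥ = -3-8·λ' ≈ 0.3137 ∈ [-0.1, 1.1) ⇒ IN Λ
candidate 4: (m,n)=(3,7) → π∥ = 3+7·λ ≈ 19.8995, π⊥ = 3+7·λ' ≈ 0.1005 ∈ [-0.1, 1.1) ⇒ IN Λ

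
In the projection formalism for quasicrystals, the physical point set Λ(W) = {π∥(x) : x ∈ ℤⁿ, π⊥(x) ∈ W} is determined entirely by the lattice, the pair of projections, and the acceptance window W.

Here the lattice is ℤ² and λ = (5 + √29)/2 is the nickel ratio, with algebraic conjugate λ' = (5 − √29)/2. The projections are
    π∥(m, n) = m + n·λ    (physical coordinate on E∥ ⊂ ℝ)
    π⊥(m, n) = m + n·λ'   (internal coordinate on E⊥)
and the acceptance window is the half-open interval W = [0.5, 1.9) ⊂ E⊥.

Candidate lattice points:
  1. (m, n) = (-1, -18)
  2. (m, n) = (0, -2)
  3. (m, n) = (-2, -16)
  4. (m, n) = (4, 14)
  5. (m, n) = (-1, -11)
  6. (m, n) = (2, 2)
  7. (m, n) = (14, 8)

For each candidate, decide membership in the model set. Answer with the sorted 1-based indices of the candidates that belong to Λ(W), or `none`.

Numerically λ ≈ 5.192582 and λ' = −1/λ ≈ -0.192582.
candidate 1: (m,n)=(-1,-18) → π∥ = -1-18·λ ≈ -94.466483, π⊥ = -1-18·λ' ≈ 2.466483 ∉ [0.5, 1.9) ⇒ out
candidate 2: (m,n)=(0,-2) → π∥ = 0-2·λ ≈ -10.385165, π⊥ = 0-2·λ' ≈ 0.385165 ∉ [0.5, 1.9) ⇒ out
candidate 3: (m,n)=(-2,-16) → π∥ = -2-16·λ ≈ -85.081318, π⊥ = -2-16·λ' ≈ 1.081318 ∈ [0.5, 1.9) ⇒ IN Λ
candidate 4: (m,n)=(4,14) → π∥ = 4+14·λ ≈ 76.696154, π⊥ = 4+14·λ' ≈ 1.303846 ∈ [0.5, 1.9) ⇒ IN Λ
candidate 5: (m,n)=(-1,-11) → π∥ = -1-11·λ ≈ -58.118406, π⊥ = -1-11·λ' ≈ 1.118406 ∈ [0.5, 1.9) ⇒ IN Λ
candidate 6: (m,n)=(2,2) → π∥ = 2+2·λ ≈ 12.385165, π⊥ = 2+2·λ' ≈ 1.614835 ∈ [0.5, 1.9) ⇒ IN Λ
candidate 7: (m,n)=(14,8) → π∥ = 14+8·λ ≈ 55.540659, π⊥ = 14+8·λ' ≈ 12.459341 ∉ [0.5, 1.9) ⇒ out

3, 4, 5, 6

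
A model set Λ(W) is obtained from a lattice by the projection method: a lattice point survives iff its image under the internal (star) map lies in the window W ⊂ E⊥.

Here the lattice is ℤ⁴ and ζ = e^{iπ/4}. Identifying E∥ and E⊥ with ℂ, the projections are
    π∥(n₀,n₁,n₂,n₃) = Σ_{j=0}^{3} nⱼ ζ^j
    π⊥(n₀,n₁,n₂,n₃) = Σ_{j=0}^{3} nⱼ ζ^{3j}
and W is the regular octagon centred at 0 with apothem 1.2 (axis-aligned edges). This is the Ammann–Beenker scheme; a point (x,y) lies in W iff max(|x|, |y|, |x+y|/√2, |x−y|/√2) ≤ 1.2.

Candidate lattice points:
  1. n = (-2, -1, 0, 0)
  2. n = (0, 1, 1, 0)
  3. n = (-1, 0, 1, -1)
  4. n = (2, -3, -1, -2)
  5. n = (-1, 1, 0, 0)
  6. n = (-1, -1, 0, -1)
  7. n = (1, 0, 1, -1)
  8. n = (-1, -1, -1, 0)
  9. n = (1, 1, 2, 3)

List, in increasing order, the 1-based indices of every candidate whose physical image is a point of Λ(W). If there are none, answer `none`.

2, 8

Internal map: ζ^{3j} for j=0..3 gives (1,0), (−√2/2,√2/2), (0,−1), (√2/2,√2/2).
#1 (-2, -1, 0, 0): internal (-1.29289, -0.70711); octagon support 1.41421 vs apothem 1.2 → ∉ W
#2 (0, 1, 1, 0): internal (-0.70711, -0.29289); octagon support 0.70711 vs apothem 1.2 → ∈ W
#3 (-1, 0, 1, -1): internal (-1.70711, -1.70711); octagon support 2.41421 vs apothem 1.2 → ∉ W
#4 (2, -3, -1, -2): internal (2.70711, -2.53553); octagon support 3.70711 vs apothem 1.2 → ∉ W
#5 (-1, 1, 0, 0): internal (-1.70711, 0.70711); octagon support 1.70711 vs apothem 1.2 → ∉ W
#6 (-1, -1, 0, -1): internal (-1.00000, -1.41421); octagon support 1.70711 vs apothem 1.2 → ∉ W
#7 (1, 0, 1, -1): internal (0.29289, -1.70711); octagon support 1.70711 vs apothem 1.2 → ∉ W
#8 (-1, -1, -1, 0): internal (-0.29289, 0.29289); octagon support 0.41421 vs apothem 1.2 → ∈ W
#9 (1, 1, 2, 3): internal (2.41421, 0.82843); octagon support 2.41421 vs apothem 1.2 → ∉ W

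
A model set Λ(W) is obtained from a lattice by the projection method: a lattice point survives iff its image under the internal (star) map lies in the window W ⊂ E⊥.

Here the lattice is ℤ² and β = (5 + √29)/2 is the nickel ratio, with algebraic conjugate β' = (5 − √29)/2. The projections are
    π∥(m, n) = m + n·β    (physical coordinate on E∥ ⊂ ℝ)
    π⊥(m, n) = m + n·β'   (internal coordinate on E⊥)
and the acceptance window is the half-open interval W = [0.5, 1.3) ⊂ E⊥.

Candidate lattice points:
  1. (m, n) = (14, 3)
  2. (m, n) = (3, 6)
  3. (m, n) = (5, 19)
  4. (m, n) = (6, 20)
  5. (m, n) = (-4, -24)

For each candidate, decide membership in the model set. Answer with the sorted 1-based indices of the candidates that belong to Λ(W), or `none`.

β' = (5−√29)/2 ≈ -0.192582.
[1] lift (14,3): star map gives 13.422253; window check 0.5 ≤ 13.422253 < 1.3 is false → out
[2] lift (3,6): star map gives 1.844506; window check 0.5 ≤ 1.844506 < 1.3 is false → out
[3] lift (5,19): star map gives 1.340934; window check 0.5 ≤ 1.340934 < 1.3 is false → out
[4] lift (6,20): star map gives 2.148352; window check 0.5 ≤ 2.148352 < 1.3 is false → out
[5] lift (-4,-24): star map gives 0.621978; window check 0.5 ≤ 0.621978 < 1.3 is true → IN Λ

5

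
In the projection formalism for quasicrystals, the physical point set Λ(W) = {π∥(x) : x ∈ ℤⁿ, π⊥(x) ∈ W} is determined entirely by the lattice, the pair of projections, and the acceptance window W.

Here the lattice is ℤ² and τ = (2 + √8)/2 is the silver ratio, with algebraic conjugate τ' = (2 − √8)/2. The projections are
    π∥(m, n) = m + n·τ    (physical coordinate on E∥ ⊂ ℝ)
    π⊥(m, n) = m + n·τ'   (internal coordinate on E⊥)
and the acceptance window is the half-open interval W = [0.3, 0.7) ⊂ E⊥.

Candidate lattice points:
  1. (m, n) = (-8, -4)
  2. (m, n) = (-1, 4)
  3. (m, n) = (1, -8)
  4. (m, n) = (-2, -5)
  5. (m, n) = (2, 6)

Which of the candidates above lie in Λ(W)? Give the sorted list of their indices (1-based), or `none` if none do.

none

Numerically τ ≈ 2.414214 and τ' = −1/τ ≈ -0.414214.
#1 (-8,-4): internal coord -8 + (-4)·τ' = -6.343146; -6.343146 ∉ [0.3, 0.7) → out
#2 (-1,4): internal coord -1 + (4)·τ' = -2.656854; -2.656854 ∉ [0.3, 0.7) → out
#3 (1,-8): internal coord 1 + (-8)·τ' = +4.313708; +4.313708 ∉ [0.3, 0.7) → out
#4 (-2,-5): internal coord -2 + (-5)·τ' = +0.071068; +0.071068 ∉ [0.3, 0.7) → out
#5 (2,6): internal coord 2 + (6)·τ' = -0.485281; -0.485281 ∉ [0.3, 0.7) → out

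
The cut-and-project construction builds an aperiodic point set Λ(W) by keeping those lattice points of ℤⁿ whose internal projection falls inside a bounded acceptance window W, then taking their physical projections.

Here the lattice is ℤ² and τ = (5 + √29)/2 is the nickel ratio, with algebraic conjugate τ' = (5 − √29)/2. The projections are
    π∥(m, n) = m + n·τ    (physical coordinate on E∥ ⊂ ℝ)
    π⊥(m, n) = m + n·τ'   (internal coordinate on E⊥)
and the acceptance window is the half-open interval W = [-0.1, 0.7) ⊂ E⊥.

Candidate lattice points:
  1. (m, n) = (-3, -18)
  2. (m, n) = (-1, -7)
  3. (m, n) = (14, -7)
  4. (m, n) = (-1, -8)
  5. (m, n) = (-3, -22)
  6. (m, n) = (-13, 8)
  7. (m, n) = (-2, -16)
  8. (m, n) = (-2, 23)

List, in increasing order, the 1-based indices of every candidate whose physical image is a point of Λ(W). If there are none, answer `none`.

τ' = (5−√29)/2 ≈ -0.1926.
candidate 1: (m,n)=(-3,-18) → π∥ = -3-18·τ ≈ -96.4665, π⊥ = -3-18·τ' ≈ 0.4665 ∈ [-0.1, 0.7) ⇒ IN Λ
candidate 2: (m,n)=(-1,-7) → π∥ = -1-7·τ ≈ -37.3481, π⊥ = -1-7·τ' ≈ 0.3481 ∈ [-0.1, 0.7) ⇒ IN Λ
candidate 3: (m,n)=(14,-7) → π∥ = 14-7·τ ≈ -22.3481, π⊥ = 14-7·τ' ≈ 15.3481 ∉ [-0.1, 0.7) ⇒ out
candidate 4: (m,n)=(-1,-8) → π∥ = -1-8·τ ≈ -42.5407, π⊥ = -1-8·τ' ≈ 0.5407 ∈ [-0.1, 0.7) ⇒ IN Λ
candidate 5: (m,n)=(-3,-22) → π∥ = -3-22·τ ≈ -117.2368, π⊥ = -3-22·τ' ≈ 1.2368 ∉ [-0.1, 0.7) ⇒ out
candidate 6: (m,n)=(-13,8) → π∥ = -13+8·τ ≈ 28.5407, π⊥ = -13+8·τ' ≈ -14.5407 ∉ [-0.1, 0.7) ⇒ out
candidate 7: (m,n)=(-2,-16) → π∥ = -2-16·τ ≈ -85.0813, π⊥ = -2-16·τ' ≈ 1.0813 ∉ [-0.1, 0.7) ⇒ out
candidate 8: (m,n)=(-2,23) → π∥ = -2+23·τ ≈ 117.4294, π⊥ = -2+23·τ' ≈ -6.4294 ∉ [-0.1, 0.7) ⇒ out

1, 2, 4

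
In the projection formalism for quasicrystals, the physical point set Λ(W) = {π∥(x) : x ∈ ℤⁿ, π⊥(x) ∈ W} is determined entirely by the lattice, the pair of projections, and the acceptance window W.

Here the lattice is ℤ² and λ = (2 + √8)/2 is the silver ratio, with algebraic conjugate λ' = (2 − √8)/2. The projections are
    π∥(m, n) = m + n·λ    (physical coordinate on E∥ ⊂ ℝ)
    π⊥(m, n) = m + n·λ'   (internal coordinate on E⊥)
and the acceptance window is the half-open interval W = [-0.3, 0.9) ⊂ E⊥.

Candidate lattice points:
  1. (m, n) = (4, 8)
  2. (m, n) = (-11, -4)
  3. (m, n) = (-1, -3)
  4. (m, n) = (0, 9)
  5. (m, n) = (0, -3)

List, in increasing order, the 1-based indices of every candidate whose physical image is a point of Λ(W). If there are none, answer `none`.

Compute λ' = (2−√8)/2 = -0.4142, so π⊥(m,n) = m -0.4142·n.
candidate 1: (m,n)=(4,8) → π∥ = 4+8·λ ≈ 23.3137, π⊥ = 4+8·λ' ≈ 0.6863 ∈ [-0.3, 0.9) ⇒ IN Λ
candidate 2: (m,n)=(-11,-4) → π∥ = -11-4·λ ≈ -20.6569, π⊥ = -11-4·λ' ≈ -9.3431 ∉ [-0.3, 0.9) ⇒ out
candidate 3: (m,n)=(-1,-3) → π∥ = -1-3·λ ≈ -8.2426, π⊥ = -1-3·λ' ≈ 0.2426 ∈ [-0.3, 0.9) ⇒ IN Λ
candidate 4: (m,n)=(0,9) → π∥ = 0+9·λ ≈ 21.7279, π⊥ = 0+9·λ' ≈ -3.7279 ∉ [-0.3, 0.9) ⇒ out
candidate 5: (m,n)=(0,-3) → π∥ = 0-3·λ ≈ -7.2426, π⊥ = 0-3·λ' ≈ 1.2426 ∉ [-0.3, 0.9) ⇒ out

1, 3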